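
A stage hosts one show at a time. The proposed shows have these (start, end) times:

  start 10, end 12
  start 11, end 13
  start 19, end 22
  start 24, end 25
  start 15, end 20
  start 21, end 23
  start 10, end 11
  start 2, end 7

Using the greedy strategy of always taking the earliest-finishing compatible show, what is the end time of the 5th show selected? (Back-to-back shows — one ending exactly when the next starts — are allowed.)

By end time: (2,7), (10,11), (10,12), (11,13), (15,20), (19,22), (21,23), (24,25).
Pick (2,7); next start ≥ 7 → (10,11); next start ≥ 11 → (11,13); next start ≥ 13 → (15,20); next start ≥ 20 → (21,23); next start ≥ 23 → (24,25).
Selected: (2,7) (10,11) (11,13) (15,20) (21,23) (24,25)

23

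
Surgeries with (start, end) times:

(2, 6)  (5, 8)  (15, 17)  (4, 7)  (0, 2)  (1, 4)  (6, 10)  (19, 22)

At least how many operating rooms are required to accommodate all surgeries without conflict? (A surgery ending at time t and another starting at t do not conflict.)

3

Count concurrent intervals with a sweep; the peak is the room count.
Events (time:±→running): 0:+→1 1:+→2 2:-→1 2:+→2 4:-→1 4:+→2 5:+→3 … peak 3.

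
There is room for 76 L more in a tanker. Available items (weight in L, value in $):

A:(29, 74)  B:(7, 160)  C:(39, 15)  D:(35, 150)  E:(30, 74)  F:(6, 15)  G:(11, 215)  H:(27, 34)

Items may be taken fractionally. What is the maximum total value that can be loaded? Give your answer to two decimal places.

Greedy by value/weight ratio, highest first.
Order: B (160/7=22.86) > G (215/11=19.55) > D (150/35=4.29) > A (74/29=2.55) > F (15/6=2.50) > E (74/30=2.47) > H (34/27=1.26) > C (15/39=0.38)
Fill: take B (7 @ 160) → take G (11 @ 215) → take D (35 @ 150) → take 23/29 of A → 58.69; 76/76 used.
Total value = 583.69

583.69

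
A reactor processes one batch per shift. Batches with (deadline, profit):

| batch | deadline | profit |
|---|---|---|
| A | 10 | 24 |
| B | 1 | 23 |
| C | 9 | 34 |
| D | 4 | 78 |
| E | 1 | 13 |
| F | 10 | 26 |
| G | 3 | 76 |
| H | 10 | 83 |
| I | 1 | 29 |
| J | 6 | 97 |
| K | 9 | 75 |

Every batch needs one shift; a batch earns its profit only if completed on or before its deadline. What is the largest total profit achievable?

Sort by profit descending; place each in the latest free slot ≤ its deadline.
By profit: J(d6,97), H(d10,83), D(d4,78), G(d3,76), K(d9,75), C(d9,34), I(d1,29), F(d10,26), A(d10,24), B(d1,23), E(d1,13)
J→slot 6; H→slot 10; D→slot 4; G→slot 3; K→slot 9; C→slot 8; I→slot 1; F→slot 7; A→slot 5; B skipped; E skipped.
Profit = 29 + 76 + 78 + 24 + 97 + 26 + 34 + 75 + 83 = 522

522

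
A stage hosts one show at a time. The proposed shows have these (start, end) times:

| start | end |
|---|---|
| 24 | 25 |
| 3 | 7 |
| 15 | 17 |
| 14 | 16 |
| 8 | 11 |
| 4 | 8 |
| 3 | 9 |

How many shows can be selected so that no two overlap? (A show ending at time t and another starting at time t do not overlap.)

4

By end time: (3,7), (4,8), (3,9), (8,11), (14,16), (15,17), (24,25).
Pick (3,7); next start ≥ 7 → (8,11); next start ≥ 11 → (14,16); next start ≥ 16 → (24,25).
Selected 4 shows.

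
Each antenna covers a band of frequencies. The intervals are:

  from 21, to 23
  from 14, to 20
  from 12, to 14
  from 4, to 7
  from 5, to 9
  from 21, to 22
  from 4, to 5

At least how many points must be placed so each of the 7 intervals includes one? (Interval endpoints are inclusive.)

3

Sort by right endpoint; whenever an interval is uncovered, place a point at its right end.
Sorted: [4,5] [4,7] [5,9] [12,14] [14,20] [21,22] [21,23]
{[4,5],[4,7],[5,9]} hit by 5; {[12,14],[14,20]} hit by 14; {[21,22],[21,23]} hit by 22.
Points: 5, 14, 22 (3 total).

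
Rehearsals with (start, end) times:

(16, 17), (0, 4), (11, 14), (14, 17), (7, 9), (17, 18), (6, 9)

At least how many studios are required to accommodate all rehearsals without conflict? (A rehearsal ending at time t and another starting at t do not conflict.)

The answer is the maximum number of intervals overlapping at any instant.
starts: [0, 6, 7, 11, 14, 16, 17]
ends:   [4, 9, 9, 14, 17, 17, 18]
s0→1 e4→0 s6→1 s7→2  — peak 2.

2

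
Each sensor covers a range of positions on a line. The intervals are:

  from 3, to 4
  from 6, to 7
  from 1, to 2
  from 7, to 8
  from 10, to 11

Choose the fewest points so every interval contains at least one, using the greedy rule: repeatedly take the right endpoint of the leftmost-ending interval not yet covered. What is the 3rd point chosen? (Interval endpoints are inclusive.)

7

By right end: [1,2]  [3,4]  [6,7]  [7,8]  [10,11]
[1,2] uncovered → point at 2; [3,4] uncovered → point at 4; [6,7] uncovered → point at 7; [10,11] uncovered → point at 11.
Points: 2, 4, 7, 11 (4 total).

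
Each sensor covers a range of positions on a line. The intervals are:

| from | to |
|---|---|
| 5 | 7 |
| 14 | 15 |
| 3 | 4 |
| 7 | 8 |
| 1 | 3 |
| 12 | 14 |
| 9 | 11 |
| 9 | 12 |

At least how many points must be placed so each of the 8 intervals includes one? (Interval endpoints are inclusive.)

4

Process intervals by earliest right end; each time one isn't hit yet, stab at its right endpoint.
By right end: [1,3]  [3,4]  [5,7]  [7,8]  [9,11]  [9,12]  [12,14]  [14,15]
[1,3] uncovered → point at 3; [5,7] uncovered → point at 7; [9,11] uncovered → point at 11; [12,14] uncovered → point at 14.
Points: 3, 7, 11, 14 (4 total).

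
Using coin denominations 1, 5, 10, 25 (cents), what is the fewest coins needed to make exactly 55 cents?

3

Use the largest denomination that fits, subtract, and repeat.
55 − 2×25→5 − 1×5→0
Total coins = 2 + 1 = 3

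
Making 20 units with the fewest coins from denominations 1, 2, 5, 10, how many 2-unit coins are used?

20 = 2×10
Count of 2: 0

0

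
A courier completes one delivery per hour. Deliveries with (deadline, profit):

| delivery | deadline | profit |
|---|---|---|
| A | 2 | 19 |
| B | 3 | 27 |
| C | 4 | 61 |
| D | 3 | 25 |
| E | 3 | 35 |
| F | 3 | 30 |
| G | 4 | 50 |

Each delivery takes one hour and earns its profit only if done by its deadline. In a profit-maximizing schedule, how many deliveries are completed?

Sort by profit descending; place each in the latest free slot ≤ its deadline.
By profit: C(d4,61), G(d4,50), E(d3,35), F(d3,30), B(d3,27), D(d3,25), A(d2,19)
C→slot 4; G→slot 3; E→slot 2; F→slot 1; B skipped; D skipped; A skipped.
4 of 7 scheduled.

4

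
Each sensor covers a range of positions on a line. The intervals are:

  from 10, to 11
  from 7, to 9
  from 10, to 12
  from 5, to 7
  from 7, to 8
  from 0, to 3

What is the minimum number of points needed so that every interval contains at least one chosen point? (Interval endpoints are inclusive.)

By right end: [0,3]  [5,7]  [7,8]  [7,9]  [10,11]  [10,12]
[0,3] uncovered → point at 3; [5,7] uncovered → point at 7; [10,11] uncovered → point at 11.
Points: 3, 7, 11 (3 total).

3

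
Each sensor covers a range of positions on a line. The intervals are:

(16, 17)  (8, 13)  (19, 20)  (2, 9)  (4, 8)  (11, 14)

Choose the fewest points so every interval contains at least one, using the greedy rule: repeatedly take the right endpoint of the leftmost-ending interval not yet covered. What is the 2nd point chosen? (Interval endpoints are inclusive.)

14

Sort by right endpoint; whenever an interval is uncovered, place a point at its right end.
By right end: [4,8]  [2,9]  [8,13]  [11,14]  [16,17]  [19,20]
[4,8] uncovered → point at 8; [11,14] uncovered → point at 14; [16,17] uncovered → point at 17; [19,20] uncovered → point at 20.
Points: 8, 14, 17, 20 (4 total).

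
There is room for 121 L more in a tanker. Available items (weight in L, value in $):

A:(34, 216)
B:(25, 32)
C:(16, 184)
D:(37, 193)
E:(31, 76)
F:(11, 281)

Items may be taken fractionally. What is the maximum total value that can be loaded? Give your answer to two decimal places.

930.39

Order: F (281/11=25.55) > C (184/16=11.50) > A (216/34=6.35) > D (193/37=5.22) > E (76/31=2.45) > B (32/25=1.28)
Fill: take F (11 @ 281) → take C (16 @ 184) → take A (34 @ 216) → take D (37 @ 193) → take 23/31 of E → 56.39; 121/121 used.
Total value = 930.39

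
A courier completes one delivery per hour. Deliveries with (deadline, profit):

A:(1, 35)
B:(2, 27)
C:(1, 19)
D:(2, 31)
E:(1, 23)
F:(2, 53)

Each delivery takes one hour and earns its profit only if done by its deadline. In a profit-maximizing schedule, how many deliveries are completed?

Take jobs in profit order; each goes to the latest open slot no later than its deadline.
Profit order: F=53 A=35 D=31 B=27 E=23 C=19
Assign: F→slot 2, A→slot 1, D skipped, B skipped, E skipped, C skipped.
Slots: [1:A] [2:F]
2 of 6 scheduled.

2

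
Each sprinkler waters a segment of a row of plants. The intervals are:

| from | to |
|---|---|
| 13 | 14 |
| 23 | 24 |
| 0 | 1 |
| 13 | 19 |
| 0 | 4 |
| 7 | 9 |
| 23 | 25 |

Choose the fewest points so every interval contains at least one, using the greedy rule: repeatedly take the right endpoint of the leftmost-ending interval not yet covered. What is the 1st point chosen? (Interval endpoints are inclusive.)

1

Sorted: [0,1] [0,4] [7,9] [13,14] [13,19] [23,24] [23,25]
{[0,1],[0,4]} hit by 1; {[7,9]} hit by 9; {[13,14],[13,19]} hit by 14; {[23,24],[23,25]} hit by 24.
Points: 1, 9, 14, 24 (4 total).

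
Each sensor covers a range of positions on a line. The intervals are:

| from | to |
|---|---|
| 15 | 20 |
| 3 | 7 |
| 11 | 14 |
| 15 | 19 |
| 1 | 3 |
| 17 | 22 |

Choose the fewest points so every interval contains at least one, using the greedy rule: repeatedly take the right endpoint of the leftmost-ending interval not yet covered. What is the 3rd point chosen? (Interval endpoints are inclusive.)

Sorted: [1,3] [3,7] [11,14] [15,19] [15,20] [17,22]
{[1,3],[3,7]} hit by 3; {[11,14]} hit by 14; {[15,19],[15,20],[17,22]} hit by 19.
Points: 3, 14, 19 (3 total).

19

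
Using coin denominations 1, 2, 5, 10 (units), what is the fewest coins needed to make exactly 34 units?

Greedy: take as many of the largest coin as possible, then repeat with the remainder.
34 − 3×10→4 − 2×2→0
Total coins = 3 + 2 = 5

5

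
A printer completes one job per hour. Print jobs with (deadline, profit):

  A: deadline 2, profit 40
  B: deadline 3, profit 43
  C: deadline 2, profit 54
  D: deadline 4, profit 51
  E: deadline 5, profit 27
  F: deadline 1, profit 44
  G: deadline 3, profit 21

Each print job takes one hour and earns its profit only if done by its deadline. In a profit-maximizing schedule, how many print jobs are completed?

5

Take jobs in profit order; each goes to the latest open slot no later than its deadline.
Profit order: C=54 D=51 F=44 B=43 A=40 E=27 G=21
Assign: C→slot 2, D→slot 4, F→slot 1, B→slot 3, A skipped, E→slot 5, G skipped.
Slots: [1:F] [2:C] [3:B] [4:D] [5:E]
5 of 7 scheduled.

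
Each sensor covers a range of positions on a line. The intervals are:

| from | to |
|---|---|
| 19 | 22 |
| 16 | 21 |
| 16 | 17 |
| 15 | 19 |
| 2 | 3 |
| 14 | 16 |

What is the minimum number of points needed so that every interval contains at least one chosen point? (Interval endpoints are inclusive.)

Sort by right endpoint; whenever an interval is uncovered, place a point at its right end.
Sorted: [2,3] [14,16] [16,17] [15,19] [16,21] [19,22]
{[2,3]} hit by 3; {[14,16],[16,17],[15,19],[16,21]} hit by 16; {[19,22]} hit by 22.
Points: 3, 16, 22 (3 total).

3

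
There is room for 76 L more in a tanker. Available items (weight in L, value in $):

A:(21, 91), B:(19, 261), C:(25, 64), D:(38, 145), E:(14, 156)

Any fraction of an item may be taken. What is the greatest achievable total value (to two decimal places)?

Greedy by value/weight ratio, highest first.
Order: B (261/19=13.74) > E (156/14=11.14) > A (91/21=4.33) > D (145/38=3.82) > C (64/25=2.56)
Fill: take B (19 @ 261) → take E (14 @ 156) → take A (21 @ 91) → take 22/38 of D → 83.95; 76/76 used.
Total value = 591.95

591.95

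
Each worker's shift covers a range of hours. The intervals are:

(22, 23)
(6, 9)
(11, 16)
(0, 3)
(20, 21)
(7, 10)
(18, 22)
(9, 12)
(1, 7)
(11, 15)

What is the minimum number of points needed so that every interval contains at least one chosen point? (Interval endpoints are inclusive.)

By right end: [0,3]  [1,7]  [6,9]  [7,10]  [9,12]  [11,15]  [11,16]  [20,21]  [18,22]  [22,23]
[0,3] uncovered → point at 3; [6,9] uncovered → point at 9; [11,15] uncovered → point at 15; [20,21] uncovered → point at 21; [22,23] uncovered → point at 23.
Points: 3, 9, 15, 21, 23 (5 total).

5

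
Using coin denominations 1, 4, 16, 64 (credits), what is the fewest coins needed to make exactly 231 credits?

9

Greedy: take as many of the largest coin as possible, then repeat with the remainder.
231 = 3×64 + 2×16 + 1×4 + 3×1
Total coins = 3 + 2 + 1 + 3 = 9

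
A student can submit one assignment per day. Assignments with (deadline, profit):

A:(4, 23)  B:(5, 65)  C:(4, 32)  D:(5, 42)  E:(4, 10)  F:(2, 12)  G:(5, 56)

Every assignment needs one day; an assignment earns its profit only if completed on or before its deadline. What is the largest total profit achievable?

218

Take jobs in profit order; each goes to the latest open slot no later than its deadline.
By profit: B(d5,65), G(d5,56), D(d5,42), C(d4,32), A(d4,23), F(d2,12), E(d4,10)
B→slot 5; G→slot 4; D→slot 3; C→slot 2; A→slot 1; F skipped; E skipped.
Profit = 23 + 32 + 42 + 56 + 65 = 218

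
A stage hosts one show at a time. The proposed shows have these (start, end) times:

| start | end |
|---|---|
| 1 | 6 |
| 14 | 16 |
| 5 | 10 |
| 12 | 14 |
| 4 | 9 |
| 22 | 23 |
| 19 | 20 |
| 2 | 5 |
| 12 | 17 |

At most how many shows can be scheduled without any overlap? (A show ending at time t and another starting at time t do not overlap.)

6

Sort by end time and greedily take each interval whose start is ≥ the last chosen end.
Sorted by end: (2,5)  (1,6)  (4,9)  (5,10)  (12,14)  (14,16)  (12,17)  (19,20)  (22,23)
take (2,5); skip (1,6); take (5,10); take (12,14); take (14,16); take (19,20); take (22,23).
Selected 6 shows.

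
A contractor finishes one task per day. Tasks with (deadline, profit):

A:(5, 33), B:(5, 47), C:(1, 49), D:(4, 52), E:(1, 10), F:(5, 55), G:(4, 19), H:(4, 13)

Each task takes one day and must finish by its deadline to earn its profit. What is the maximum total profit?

236

Profit order: F=55 D=52 C=49 B=47 A=33 G=19 H=13 E=10
Assign: F→slot 5, D→slot 4, C→slot 1, B→slot 3, A→slot 2, G skipped, H skipped, E skipped.
Slots: [1:C] [2:A] [3:B] [4:D] [5:F]
Profit = 49 + 33 + 47 + 52 + 55 = 236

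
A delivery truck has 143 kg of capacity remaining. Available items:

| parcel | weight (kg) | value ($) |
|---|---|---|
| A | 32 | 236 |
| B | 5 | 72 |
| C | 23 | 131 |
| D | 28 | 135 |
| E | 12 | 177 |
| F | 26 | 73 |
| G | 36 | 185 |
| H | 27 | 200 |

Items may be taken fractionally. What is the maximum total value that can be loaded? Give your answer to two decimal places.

1039.57

Order: E (177/12=14.75) > B (72/5=14.40) > H (200/27=7.41) > A (236/32=7.38) > C (131/23=5.70) > G (185/36=5.14) > D (135/28=4.82) > F (73/26=2.81)
Fill: take E (12 @ 177) → take B (5 @ 72) → take H (27 @ 200) → take A (32 @ 236) → take C (23 @ 131) → take G (36 @ 185) → take 8/28 of D → 38.57; 143/143 used.
Total value = 1039.57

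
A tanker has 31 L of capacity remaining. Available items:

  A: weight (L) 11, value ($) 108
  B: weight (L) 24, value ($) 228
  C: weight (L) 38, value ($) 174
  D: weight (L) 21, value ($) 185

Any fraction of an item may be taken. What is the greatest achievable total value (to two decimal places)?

Greedy by value/weight ratio, highest first.
Ratios (sorted): A 9.82, B 9.50, D 8.81, C 4.58
take A (11 @ 108); take 20/24 of B → 190.00. Capacity used 31/31.
Total value = 298.00

298.00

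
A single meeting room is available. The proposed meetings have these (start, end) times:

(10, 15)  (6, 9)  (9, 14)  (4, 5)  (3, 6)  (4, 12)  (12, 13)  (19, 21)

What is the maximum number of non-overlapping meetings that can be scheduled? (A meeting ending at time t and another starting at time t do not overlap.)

Order by finish time; keep every interval that doesn't clash with the previous kept one.
By end time: (4,5), (3,6), (6,9), (4,12), (12,13), (9,14), (10,15), (19,21).
Pick (4,5); next start ≥ 5 → (6,9); next start ≥ 9 → (12,13); next start ≥ 13 → (19,21).
Selected 4 meetings.

4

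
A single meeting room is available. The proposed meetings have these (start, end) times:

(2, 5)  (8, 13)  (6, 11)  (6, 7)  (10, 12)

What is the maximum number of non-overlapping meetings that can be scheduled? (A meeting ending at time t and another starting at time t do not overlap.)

3

Order by finish time; keep every interval that doesn't clash with the previous kept one.
By end time: (2,5), (6,7), (6,11), (10,12), (8,13).
Pick (2,5); next start ≥ 5 → (6,7); next start ≥ 7 → (10,12).
Selected 3 meetings.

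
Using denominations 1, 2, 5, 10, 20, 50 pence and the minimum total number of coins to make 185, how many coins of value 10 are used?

1

Greedy: take as many of the largest coin as possible, then repeat with the remainder.
185 − 3×50→35 − 1×20→15 − 1×10→5 − 1×5→0
Count of 10: 1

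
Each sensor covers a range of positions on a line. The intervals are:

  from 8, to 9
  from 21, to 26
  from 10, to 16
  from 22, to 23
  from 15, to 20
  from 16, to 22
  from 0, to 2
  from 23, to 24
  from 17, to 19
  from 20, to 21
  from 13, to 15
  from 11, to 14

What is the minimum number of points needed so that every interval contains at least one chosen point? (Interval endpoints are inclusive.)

Process intervals by earliest right end; each time one isn't hit yet, stab at its right endpoint.
Sorted: [0,2] [8,9] [11,14] [13,15] [10,16] [17,19] [15,20] [20,21] [16,22] [22,23] [23,24] [21,26]
{[0,2]} hit by 2; {[8,9]} hit by 9; {[11,14],[13,15],[10,16]} hit by 14; {[17,19],[15,20]} hit by 19; {[20,21],[16,22]} hit by 21; {[22,23],[23,24],[21,26]} hit by 23.
Points: 2, 9, 14, 19, 21, 23 (6 total).

6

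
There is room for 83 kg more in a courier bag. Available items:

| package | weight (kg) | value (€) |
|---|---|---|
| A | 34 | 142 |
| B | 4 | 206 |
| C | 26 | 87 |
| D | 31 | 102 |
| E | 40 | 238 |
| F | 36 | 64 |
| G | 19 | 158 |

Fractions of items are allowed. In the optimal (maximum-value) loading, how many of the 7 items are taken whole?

Ratios (sorted): B 51.50, G 8.32, E 5.95, A 4.18, C 3.35, D 3.29, F 1.78
take B (4 @ 206); take G (19 @ 158); take E (40 @ 238); take 20/34 of A → 83.53. Capacity used 83/83.
3 item(s) taken whole; one partial (take 20/34 of A).

3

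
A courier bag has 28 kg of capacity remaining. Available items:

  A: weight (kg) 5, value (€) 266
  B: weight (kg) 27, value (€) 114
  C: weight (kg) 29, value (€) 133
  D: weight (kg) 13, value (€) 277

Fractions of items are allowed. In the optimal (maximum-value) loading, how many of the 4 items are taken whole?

2

Greedy by value/weight ratio, highest first.
Ratios (sorted): A 53.20, D 21.31, C 4.59, B 4.22
take A (5 @ 266); take D (13 @ 277); take 10/29 of C → 45.86. Capacity used 28/28.
2 item(s) taken whole; one partial (take 10/29 of C).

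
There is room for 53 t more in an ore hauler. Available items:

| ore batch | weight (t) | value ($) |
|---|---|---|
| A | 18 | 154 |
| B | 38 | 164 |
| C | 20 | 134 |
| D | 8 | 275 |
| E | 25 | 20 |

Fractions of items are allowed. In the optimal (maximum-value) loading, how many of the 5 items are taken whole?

3

Ratios (sorted): D 34.38, A 8.56, C 6.70, B 4.32, E 0.80
take D (8 @ 275); take A (18 @ 154); take C (20 @ 134); take 7/38 of B → 30.21. Capacity used 53/53.
3 item(s) taken whole; one partial (take 7/38 of B).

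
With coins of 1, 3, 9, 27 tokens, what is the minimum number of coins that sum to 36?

2

36 − 1×27→9 − 1×9→0
Total coins = 1 + 1 = 2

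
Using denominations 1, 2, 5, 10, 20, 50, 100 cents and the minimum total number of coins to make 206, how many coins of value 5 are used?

1

Greedy: take as many of the largest coin as possible, then repeat with the remainder.
206 = 2×100 + 1×5 + 1×1
Count of 5: 1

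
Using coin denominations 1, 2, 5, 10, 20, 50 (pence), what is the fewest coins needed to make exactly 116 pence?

5

116 = 2×50 + 1×10 + 1×5 + 1×1
Total coins = 2 + 1 + 1 + 1 = 5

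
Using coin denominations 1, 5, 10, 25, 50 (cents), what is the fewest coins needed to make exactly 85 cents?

3

85 − 1×50→35 − 1×25→10 − 1×10→0
Total coins = 1 + 1 + 1 = 3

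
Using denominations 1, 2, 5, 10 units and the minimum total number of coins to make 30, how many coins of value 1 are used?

Greedy: take as many of the largest coin as possible, then repeat with the remainder.
30 = 3×10
Count of 1: 0

0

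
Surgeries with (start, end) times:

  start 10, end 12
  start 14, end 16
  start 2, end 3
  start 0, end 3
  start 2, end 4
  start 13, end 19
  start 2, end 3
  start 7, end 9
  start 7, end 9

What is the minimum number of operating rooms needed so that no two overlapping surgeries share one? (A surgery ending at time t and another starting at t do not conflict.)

4

The answer is the maximum number of intervals overlapping at any instant.
Events (time:±→running): 0:+→1 2:+→2 2:+→3 2:+→4 … peak 4.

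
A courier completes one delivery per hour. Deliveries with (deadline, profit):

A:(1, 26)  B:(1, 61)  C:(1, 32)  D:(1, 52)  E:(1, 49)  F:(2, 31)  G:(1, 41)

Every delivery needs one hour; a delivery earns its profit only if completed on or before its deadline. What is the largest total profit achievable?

Take jobs in profit order; each goes to the latest open slot no later than its deadline.
Profit order: B=61 D=52 E=49 G=41 C=32 F=31 A=26
Assign: B→slot 1, D skipped, E skipped, G skipped, C skipped, F→slot 2, A skipped.
Slots: [1:B] [2:F]
Profit = 61 + 31 = 92

92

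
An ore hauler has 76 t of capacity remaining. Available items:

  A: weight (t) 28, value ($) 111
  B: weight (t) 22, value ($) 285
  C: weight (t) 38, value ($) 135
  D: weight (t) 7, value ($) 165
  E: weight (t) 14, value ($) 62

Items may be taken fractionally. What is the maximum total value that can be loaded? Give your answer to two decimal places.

640.76

Sort by value per unit weight and fill in that order.
Ratios (sorted): D 23.57, B 12.95, E 4.43, A 3.96, C 3.55
take D (7 @ 165); take B (22 @ 285); take E (14 @ 62); take A (28 @ 111); take 5/38 of C → 17.76. Capacity used 76/76.
Total value = 640.76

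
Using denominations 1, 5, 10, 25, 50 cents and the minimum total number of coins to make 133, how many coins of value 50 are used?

Use the largest denomination that fits, subtract, and repeat.
133 − 2×50→33 − 1×25→8 − 1×5→3 − 3×1→0
Count of 50: 2

2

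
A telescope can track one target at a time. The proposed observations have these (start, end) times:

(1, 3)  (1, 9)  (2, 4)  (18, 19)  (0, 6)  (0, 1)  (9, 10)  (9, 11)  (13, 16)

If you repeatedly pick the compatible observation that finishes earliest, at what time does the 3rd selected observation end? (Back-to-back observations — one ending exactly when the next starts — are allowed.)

Sorted by end: (0,1)  (1,3)  (2,4)  (0,6)  (1,9)  (9,10)  (9,11)  (13,16)  (18,19)
take (0,1); take (1,3); skip (2,4); skip (0,6); take (9,10); take (13,16); take (18,19).
Selected: (0,1) (1,3) (9,10) (13,16) (18,19)

10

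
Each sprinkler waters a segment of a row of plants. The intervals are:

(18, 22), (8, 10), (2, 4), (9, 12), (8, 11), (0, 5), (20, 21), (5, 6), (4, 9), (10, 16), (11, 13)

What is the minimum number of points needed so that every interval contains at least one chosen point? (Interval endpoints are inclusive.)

5

By right end: [2,4]  [0,5]  [5,6]  [4,9]  [8,10]  [8,11]  [9,12]  [11,13]  [10,16]  [20,21]  [18,22]
[2,4] uncovered → point at 4; [5,6] uncovered → point at 6; [8,10] uncovered → point at 10; [11,13] uncovered → point at 13; [20,21] uncovered → point at 21.
Points: 4, 6, 10, 13, 21 (5 total).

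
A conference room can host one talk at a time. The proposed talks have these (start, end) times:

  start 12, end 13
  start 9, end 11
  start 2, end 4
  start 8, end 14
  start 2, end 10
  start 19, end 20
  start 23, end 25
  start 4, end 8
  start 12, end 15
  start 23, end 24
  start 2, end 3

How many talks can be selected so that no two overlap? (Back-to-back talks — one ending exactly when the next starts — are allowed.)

6

Order by finish time; keep every interval that doesn't clash with the previous kept one.
By end time: (2,3), (2,4), (4,8), (2,10), (9,11), (12,13), (8,14), (12,15), (19,20), (23,24), (23,25).
Pick (2,3); next start ≥ 3 → (4,8); next start ≥ 8 → (9,11); next start ≥ 11 → (12,13); next start ≥ 13 → (19,20); next start ≥ 20 → (23,24).
Selected 6 talks.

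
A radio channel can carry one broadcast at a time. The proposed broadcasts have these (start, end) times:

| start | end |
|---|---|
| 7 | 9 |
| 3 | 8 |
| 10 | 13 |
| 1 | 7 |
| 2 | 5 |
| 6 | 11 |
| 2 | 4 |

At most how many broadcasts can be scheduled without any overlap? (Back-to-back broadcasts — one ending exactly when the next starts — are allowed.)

3

Greedy by earliest finish: after sorting by end time, pick each interval compatible with the last pick.
Sorted by end: (2,4)  (2,5)  (1,7)  (3,8)  (7,9)  (6,11)  (10,13)
take (2,4); take (7,9); skip (6,11); take (10,13).
Selected 3 broadcasts.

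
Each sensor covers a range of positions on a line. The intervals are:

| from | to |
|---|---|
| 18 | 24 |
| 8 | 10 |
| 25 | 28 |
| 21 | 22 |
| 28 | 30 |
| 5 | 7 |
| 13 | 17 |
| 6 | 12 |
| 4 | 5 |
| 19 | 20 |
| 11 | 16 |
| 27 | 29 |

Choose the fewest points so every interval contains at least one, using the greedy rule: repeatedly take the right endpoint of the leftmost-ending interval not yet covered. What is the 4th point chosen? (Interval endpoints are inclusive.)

20

Sorted: [4,5] [5,7] [8,10] [6,12] [11,16] [13,17] [19,20] [21,22] [18,24] [25,28] [27,29] [28,30]
{[4,5],[5,7]} hit by 5; {[8,10],[6,12]} hit by 10; {[11,16],[13,17]} hit by 16; {[19,20]} hit by 20; {[21,22],[18,24]} hit by 22; {[25,28],[27,29],[28,30]} hit by 28.
Points: 5, 10, 16, 20, 22, 28 (6 total).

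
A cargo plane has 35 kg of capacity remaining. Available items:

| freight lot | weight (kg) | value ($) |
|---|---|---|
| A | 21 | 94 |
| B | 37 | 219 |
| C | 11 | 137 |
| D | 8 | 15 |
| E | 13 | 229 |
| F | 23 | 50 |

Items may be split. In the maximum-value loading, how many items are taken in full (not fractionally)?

2

Sort by value per unit weight and fill in that order.
Order: E (229/13=17.62) > C (137/11=12.45) > B (219/37=5.92) > A (94/21=4.48) > F (50/23=2.17) > D (15/8=1.88)
Fill: take E (13 @ 229) → take C (11 @ 137) → take 11/37 of B → 65.11; 35/35 used.
2 item(s) taken whole; one partial (take 11/37 of B).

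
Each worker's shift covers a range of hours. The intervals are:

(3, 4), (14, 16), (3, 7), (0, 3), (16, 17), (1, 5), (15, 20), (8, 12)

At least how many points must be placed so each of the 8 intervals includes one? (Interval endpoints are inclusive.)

3

Sort by right endpoint; whenever an interval is uncovered, place a point at its right end.
By right end: [0,3]  [3,4]  [1,5]  [3,7]  [8,12]  [14,16]  [16,17]  [15,20]
[0,3] uncovered → point at 3; [8,12] uncovered → point at 12; [14,16] uncovered → point at 16.
Points: 3, 12, 16 (3 total).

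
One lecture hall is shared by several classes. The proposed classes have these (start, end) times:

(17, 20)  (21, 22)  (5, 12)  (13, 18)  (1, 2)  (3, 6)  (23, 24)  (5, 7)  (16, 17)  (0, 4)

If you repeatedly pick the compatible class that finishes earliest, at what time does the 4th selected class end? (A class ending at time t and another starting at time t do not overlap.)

20

Greedy by earliest finish: after sorting by end time, pick each interval compatible with the last pick.
Sorted by end: (1,2)  (0,4)  (3,6)  (5,7)  (5,12)  (16,17)  (13,18)  (17,20)  (21,22)  (23,24)
take (1,2); take (3,6); skip (5,12); take (16,17); take (17,20); take (21,22); take (23,24).
Selected: (1,2) (3,6) (16,17) (17,20) (21,22) (23,24)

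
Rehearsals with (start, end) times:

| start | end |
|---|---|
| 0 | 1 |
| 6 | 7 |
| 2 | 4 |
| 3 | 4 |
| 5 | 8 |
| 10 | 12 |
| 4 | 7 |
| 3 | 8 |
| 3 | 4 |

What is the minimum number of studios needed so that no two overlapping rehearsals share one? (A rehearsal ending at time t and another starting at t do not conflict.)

Count concurrent intervals with a sweep; the peak is the room count.
starts: [0, 2, 3, 3, 3, 4, 5, 6, 10]
ends:   [1, 4, 4, 4, 7, 7, 8, 8, 12]
s0→1 e1→0 s2→1 s3→2 s3→3 s3→4  — peak 4.

4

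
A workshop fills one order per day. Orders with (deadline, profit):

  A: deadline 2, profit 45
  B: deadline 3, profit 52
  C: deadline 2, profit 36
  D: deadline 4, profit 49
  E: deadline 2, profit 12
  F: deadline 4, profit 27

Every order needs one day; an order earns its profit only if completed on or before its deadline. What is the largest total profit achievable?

Profit order: B=52 D=49 A=45 C=36 F=27 E=12
Assign: B→slot 3, D→slot 4, A→slot 2, C→slot 1, F skipped, E skipped.
Slots: [1:C] [2:A] [3:B] [4:D]
Profit = 36 + 45 + 52 + 49 = 182

182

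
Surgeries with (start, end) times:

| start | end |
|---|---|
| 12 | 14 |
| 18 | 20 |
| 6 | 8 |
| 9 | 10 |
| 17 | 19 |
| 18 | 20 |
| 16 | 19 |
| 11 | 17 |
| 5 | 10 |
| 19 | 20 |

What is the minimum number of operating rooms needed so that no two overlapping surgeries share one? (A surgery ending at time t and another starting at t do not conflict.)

starts: [5, 6, 9, 11, 12, 16, 17, 18, 18, 19]
ends:   [8, 10, 10, 14, 17, 19, 19, 20, 20, 20]
s5→1 s6→2 e8→1 s9→2 e10→1 e10→0 s11→1 s12→2 e14→1 s16→2 e17→1 s17→2 s18→3 s18→4  — peak 4.

4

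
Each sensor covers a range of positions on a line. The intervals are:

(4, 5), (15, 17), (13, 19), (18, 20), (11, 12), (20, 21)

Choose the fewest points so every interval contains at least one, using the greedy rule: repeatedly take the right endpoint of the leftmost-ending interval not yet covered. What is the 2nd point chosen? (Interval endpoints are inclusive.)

Process intervals by earliest right end; each time one isn't hit yet, stab at its right endpoint.
By right end: [4,5]  [11,12]  [15,17]  [13,19]  [18,20]  [20,21]
[4,5] uncovered → point at 5; [11,12] uncovered → point at 12; [15,17] uncovered → point at 17; [18,20] uncovered → point at 20.
Points: 5, 12, 17, 20 (4 total).

12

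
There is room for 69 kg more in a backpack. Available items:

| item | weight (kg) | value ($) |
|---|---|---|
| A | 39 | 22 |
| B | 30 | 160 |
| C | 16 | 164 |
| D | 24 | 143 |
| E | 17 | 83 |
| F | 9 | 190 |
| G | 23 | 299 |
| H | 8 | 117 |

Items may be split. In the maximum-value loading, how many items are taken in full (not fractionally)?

Greedy by value/weight ratio, highest first.
Order: F (190/9=21.11) > H (117/8=14.62) > G (299/23=13.00) > C (164/16=10.25) > D (143/24=5.96) > B (160/30=5.33) > E (83/17=4.88) > A (22/39=0.56)
Fill: take F (9 @ 190) → take H (8 @ 117) → take G (23 @ 299) → take C (16 @ 164) → take 13/24 of D → 77.46; 69/69 used.
4 item(s) taken whole; one partial (take 13/24 of D).

4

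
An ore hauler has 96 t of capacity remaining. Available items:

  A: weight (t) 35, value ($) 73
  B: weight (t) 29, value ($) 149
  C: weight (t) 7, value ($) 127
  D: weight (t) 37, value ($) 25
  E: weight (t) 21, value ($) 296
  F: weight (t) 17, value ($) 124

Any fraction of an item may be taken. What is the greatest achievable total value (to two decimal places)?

741.89

Sort by value per unit weight and fill in that order.
Ratios (sorted): C 18.14, E 14.10, F 7.29, B 5.14, A 2.09, D 0.68
take C (7 @ 127); take E (21 @ 296); take F (17 @ 124); take B (29 @ 149); take 22/35 of A → 45.89. Capacity used 96/96.
Total value = 741.89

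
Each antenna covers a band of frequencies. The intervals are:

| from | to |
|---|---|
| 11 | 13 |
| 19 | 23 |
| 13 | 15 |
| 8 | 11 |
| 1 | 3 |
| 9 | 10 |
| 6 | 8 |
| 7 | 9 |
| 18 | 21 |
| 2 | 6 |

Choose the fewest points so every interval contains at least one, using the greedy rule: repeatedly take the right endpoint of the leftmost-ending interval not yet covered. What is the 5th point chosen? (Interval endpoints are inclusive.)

21

Sort by right endpoint; whenever an interval is uncovered, place a point at its right end.
By right end: [1,3]  [2,6]  [6,8]  [7,9]  [9,10]  [8,11]  [11,13]  [13,15]  [18,21]  [19,23]
[1,3] uncovered → point at 3; [6,8] uncovered → point at 8; [9,10] uncovered → point at 10; [11,13] uncovered → point at 13; [18,21] uncovered → point at 21.
Points: 3, 8, 10, 13, 21 (5 total).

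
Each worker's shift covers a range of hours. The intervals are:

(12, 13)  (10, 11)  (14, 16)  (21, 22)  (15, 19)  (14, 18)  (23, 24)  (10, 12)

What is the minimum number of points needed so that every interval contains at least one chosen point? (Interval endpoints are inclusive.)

5

Sort by right endpoint; whenever an interval is uncovered, place a point at its right end.
By right end: [10,11]  [10,12]  [12,13]  [14,16]  [14,18]  [15,19]  [21,22]  [23,24]
[10,11] uncovered → point at 11; [12,13] uncovered → point at 13; [14,16] uncovered → point at 16; [21,22] uncovered → point at 22; [23,24] uncovered → point at 24.
Points: 11, 13, 16, 22, 24 (5 total).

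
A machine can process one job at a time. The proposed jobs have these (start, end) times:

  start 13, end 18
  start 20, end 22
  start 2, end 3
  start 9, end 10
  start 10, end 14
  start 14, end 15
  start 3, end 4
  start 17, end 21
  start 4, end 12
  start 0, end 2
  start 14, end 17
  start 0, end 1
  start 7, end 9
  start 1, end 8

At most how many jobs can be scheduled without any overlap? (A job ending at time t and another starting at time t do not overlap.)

8

Sorted by end: (0,1)  (0,2)  (2,3)  (3,4)  (1,8)  (7,9)  (9,10)  (4,12)  (10,14)  (14,15)  (14,17)  (13,18)  (17,21)  (20,22)
take (0,1); skip (0,2); take (2,3); take (3,4); take (7,9); take (9,10); take (10,14); take (14,15); skip (14,17); take (17,21); skip (20,22).
Selected 8 jobs.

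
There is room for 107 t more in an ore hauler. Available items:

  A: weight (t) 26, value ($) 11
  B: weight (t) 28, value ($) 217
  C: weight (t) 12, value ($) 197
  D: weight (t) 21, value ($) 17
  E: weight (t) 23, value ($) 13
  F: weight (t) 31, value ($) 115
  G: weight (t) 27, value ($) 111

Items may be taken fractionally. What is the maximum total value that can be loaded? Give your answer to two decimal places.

Sort by value per unit weight and fill in that order.
Ratios (sorted): C 16.42, B 7.75, G 4.11, F 3.71, D 0.81, E 0.57, A 0.42
take C (12 @ 197); take B (28 @ 217); take G (27 @ 111); take F (31 @ 115); take 9/21 of D → 7.29. Capacity used 107/107.
Total value = 647.29

647.29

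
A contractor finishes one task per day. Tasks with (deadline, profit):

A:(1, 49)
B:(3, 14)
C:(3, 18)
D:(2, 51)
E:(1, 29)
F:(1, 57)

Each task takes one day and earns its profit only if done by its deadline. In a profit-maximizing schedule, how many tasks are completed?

By profit: F(d1,57), D(d2,51), A(d1,49), E(d1,29), C(d3,18), B(d3,14)
F→slot 1; D→slot 2; A skipped; E skipped; C→slot 3; B skipped.
3 of 6 scheduled.

3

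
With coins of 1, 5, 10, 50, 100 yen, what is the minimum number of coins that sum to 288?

10

Greedy: take as many of the largest coin as possible, then repeat with the remainder.
288 = 2×100 + 1×50 + 3×10 + 1×5 + 3×1
Total coins = 2 + 1 + 3 + 1 + 3 = 10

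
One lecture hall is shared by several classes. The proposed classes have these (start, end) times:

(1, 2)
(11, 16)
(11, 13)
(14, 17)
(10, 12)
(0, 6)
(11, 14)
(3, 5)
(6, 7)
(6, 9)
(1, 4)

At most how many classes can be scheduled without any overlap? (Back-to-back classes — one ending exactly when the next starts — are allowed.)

Greedy by earliest finish: after sorting by end time, pick each interval compatible with the last pick.
By end time: (1,2), (1,4), (3,5), (0,6), (6,7), (6,9), (10,12), (11,13), (11,14), (11,16), (14,17).
Pick (1,2); next start ≥ 2 → (3,5); next start ≥ 5 → (6,7); next start ≥ 7 → (10,12); next start ≥ 12 → (14,17).
Selected 5 classes.

5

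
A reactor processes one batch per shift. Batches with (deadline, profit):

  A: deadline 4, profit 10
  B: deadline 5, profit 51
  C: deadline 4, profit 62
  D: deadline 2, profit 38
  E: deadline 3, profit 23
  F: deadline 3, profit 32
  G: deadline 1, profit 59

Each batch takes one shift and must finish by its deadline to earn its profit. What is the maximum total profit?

Sort by profit descending; place each in the latest free slot ≤ its deadline.
By profit: C(d4,62), G(d1,59), B(d5,51), D(d2,38), F(d3,32), E(d3,23), A(d4,10)
C→slot 4; G→slot 1; B→slot 5; D→slot 2; F→slot 3; E skipped; A skipped.
Profit = 59 + 38 + 32 + 62 + 51 = 242

242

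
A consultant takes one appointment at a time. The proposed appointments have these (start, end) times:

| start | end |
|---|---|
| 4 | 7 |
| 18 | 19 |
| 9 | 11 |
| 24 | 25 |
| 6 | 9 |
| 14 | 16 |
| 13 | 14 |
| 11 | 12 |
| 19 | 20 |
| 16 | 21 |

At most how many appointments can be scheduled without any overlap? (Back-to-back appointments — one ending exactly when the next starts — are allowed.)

Sort by end time and greedily take each interval whose start is ≥ the last chosen end.
Sorted by end: (4,7)  (6,9)  (9,11)  (11,12)  (13,14)  (14,16)  (18,19)  (19,20)  (16,21)  (24,25)
take (4,7); take (9,11); take (11,12); take (13,14); take (14,16); take (18,19); take (19,20); take (24,25).
Selected 8 appointments.

8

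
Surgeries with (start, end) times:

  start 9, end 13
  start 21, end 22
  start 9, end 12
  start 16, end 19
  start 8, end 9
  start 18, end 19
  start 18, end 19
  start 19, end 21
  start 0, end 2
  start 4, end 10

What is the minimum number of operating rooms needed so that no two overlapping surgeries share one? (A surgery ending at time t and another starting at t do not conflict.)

3

starts: [0, 4, 8, 9, 9, 16, 18, 18, 19, 21]
ends:   [2, 9, 10, 12, 13, 19, 19, 19, 21, 22]
s0→1 e2→0 s4→1 s8→2 e9→1 s9→2 s9→3  — peak 3.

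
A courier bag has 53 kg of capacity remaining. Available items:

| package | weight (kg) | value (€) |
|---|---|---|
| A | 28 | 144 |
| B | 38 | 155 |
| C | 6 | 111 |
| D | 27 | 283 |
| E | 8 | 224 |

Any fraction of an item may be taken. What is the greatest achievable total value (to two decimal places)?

679.71

Greedy by value/weight ratio, highest first.
Order: E (224/8=28.00) > C (111/6=18.50) > D (283/27=10.48) > A (144/28=5.14) > B (155/38=4.08)
Fill: take E (8 @ 224) → take C (6 @ 111) → take D (27 @ 283) → take 12/28 of A → 61.71; 53/53 used.
Total value = 679.71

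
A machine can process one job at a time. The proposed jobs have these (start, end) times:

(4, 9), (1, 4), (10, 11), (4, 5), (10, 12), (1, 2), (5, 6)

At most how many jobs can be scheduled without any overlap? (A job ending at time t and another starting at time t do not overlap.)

4

Sort by end time and greedily take each interval whose start is ≥ the last chosen end.
Sorted by end: (1,2)  (1,4)  (4,5)  (5,6)  (4,9)  (10,11)  (10,12)
take (1,2); take (4,5); take (5,6); skip (4,9); take (10,11); skip (10,12).
Selected 4 jobs.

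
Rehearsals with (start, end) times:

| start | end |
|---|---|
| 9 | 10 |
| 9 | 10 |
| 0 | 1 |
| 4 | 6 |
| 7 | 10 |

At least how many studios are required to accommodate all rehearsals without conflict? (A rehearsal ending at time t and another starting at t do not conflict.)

The answer is the maximum number of intervals overlapping at any instant.
Events (time:±→running): 0:+→1 1:-→0 4:+→1 6:-→0 7:+→1 9:+→2 9:+→3 … peak 3.

3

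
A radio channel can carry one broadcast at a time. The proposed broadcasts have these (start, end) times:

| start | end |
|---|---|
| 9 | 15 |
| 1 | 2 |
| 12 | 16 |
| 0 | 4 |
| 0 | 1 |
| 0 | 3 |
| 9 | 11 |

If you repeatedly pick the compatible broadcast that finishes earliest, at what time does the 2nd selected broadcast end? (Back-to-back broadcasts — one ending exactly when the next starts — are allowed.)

2

Sort by end time and greedily take each interval whose start is ≥ the last chosen end.
By end time: (0,1), (1,2), (0,3), (0,4), (9,11), (9,15), (12,16).
Pick (0,1); next start ≥ 1 → (1,2); next start ≥ 2 → (9,11); next start ≥ 11 → (12,16).
Selected: (0,1) (1,2) (9,11) (12,16)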